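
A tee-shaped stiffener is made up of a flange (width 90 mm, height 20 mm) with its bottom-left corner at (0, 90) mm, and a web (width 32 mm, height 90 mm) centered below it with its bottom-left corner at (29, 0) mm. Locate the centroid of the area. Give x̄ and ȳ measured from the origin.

x̄ = 45.00 mm, ȳ = 66.15 mm

web: A = 32 × 90 = 2880.00, centroid at (45.00, 45.00).
flange: A = 90 × 20 = 1800.00, centroid at (45.00, 100.00).
ΣA = 4680.00 mm²
ΣAx̄ = (2880.00)(45.00) + (1800.00)(45.00) = 210600.00 mm³
ΣAȳ = (2880.00)(45.00) + (1800.00)(100.00) = 309600.00 mm³
x̄ = 210600.00 / 4680.00 = 45.00 mm
ȳ = 309600.00 / 4680.00 = 66.15 mm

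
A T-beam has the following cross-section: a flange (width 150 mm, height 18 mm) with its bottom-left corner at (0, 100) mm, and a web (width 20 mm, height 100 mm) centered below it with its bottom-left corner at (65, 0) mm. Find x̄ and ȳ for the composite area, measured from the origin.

web: A = 20 × 100 = 2000.00, centroid at (75.00, 50.00).
flange: A = 150 × 18 = 2700.00, centroid at (75.00, 109.00).
ΣA = 4700.00 mm²
ΣAx̄ = (2000.00)(75.00) + (2700.00)(75.00) = 352500.00 mm³
ΣAȳ = (2000.00)(50.00) + (2700.00)(109.00) = 394300.00 mm³
x̄ = 352500.00 / 4700.00 = 75.00 mm
ȳ = 394300.00 / 4700.00 = 83.89 mm

x̄ = 75.00 mm, ȳ = 83.89 mm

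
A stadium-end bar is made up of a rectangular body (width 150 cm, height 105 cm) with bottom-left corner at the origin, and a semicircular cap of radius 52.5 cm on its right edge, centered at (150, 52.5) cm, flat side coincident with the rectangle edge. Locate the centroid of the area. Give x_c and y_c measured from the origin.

x_c = 95.98 cm, y_c = 52.50 cm

rectangular body: A = 150 × 105 = 15750.00, centroid at (75.00, 52.50).
semicircular end: A = ½π·52.5² = 4329.51, centroid at (172.28, 52.50).
ΣA = 20079.51 cm², ΣAx_c = 1927144.86 cm³, ΣAy_c = 1054174.14 cm³.
x_c = 1927144.86/20079.51 = 95.98 cm; y_c = 1054174.14/20079.51 = 52.50 cm.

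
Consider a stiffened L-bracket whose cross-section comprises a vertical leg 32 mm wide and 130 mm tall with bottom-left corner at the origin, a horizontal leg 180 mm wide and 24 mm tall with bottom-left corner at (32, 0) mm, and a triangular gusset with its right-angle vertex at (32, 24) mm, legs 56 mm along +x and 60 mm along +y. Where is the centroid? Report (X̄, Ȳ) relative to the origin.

vertical leg: A = 32 × 130 = 4160.00, centroid at (16.00, 65.00).
horizontal leg: A = 180 × 24 = 4320.00, centroid at (122.00, 12.00).
gusset: A = ½·56·60 = 1680.00, centroid at (50.67, 44.00).
ΣA = 10160.00 mm², ΣAX̄ = 678720.00 mm³, ΣAȲ = 396160.00 mm³.
X̄ = 678720.00/10160.00 = 66.80 mm; Ȳ = 396160.00/10160.00 = 38.99 mm.

X̄ = 66.80 mm, Ȳ = 38.99 mm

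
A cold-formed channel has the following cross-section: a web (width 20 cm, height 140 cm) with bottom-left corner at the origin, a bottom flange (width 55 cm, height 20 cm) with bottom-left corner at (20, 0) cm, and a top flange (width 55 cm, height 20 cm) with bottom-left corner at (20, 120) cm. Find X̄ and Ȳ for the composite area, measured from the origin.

X̄ = 26.50 cm, Ȳ = 70.00 cm

Part | A | x̄ᵢ | ȳᵢ | A·x̄ᵢ | A·ȳᵢ
web | 2800.00 | 10.00 | 70.00 | 28000.00 | 196000.00
bottom flange | 1100.00 | 47.50 | 10.00 | 52250.00 | 11000.00
top flange | 1100.00 | 47.50 | 130.00 | 52250.00 | 143000.00
Σ | 5000.00 |  |  | 132500.00 | 350000.00
X̄ = 132500.00 / 5000.00 = 26.50 cm
Ȳ = 350000.00 / 5000.00 = 70.00 cm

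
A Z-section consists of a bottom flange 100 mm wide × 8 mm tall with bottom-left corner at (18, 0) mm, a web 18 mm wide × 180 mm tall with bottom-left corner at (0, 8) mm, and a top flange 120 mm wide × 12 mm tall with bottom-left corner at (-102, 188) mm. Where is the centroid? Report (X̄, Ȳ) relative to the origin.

Part | A | x̄ᵢ | ȳᵢ | A·x̄ᵢ | A·ȳᵢ
bottom flange | 800.00 | 68.00 | 4.00 | 54400.00 | 3200.00
web | 3240.00 | 9.00 | 98.00 | 29160.00 | 317520.00
top flange | 1440.00 | -42.00 | 194.00 | -60480.00 | 279360.00
Σ | 5480.00 |  |  | 23080.00 | 600080.00
X̄ = 23080.00 / 5480.00 = 4.21 mm
Ȳ = 600080.00 / 5480.00 = 109.50 mm

X̄ = 4.21 mm, Ȳ = 109.50 mm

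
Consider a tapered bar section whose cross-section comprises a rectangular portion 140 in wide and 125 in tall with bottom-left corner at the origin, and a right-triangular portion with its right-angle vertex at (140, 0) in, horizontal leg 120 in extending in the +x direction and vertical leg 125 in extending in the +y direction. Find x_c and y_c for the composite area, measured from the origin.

x_c = 103.00 in, y_c = 56.25 in

rectangular portion: A = 140 × 125 = 17500.00, centroid at (70.00, 62.50).
triangular portion: A = ½·120·125 = 7500.00, centroid at (180.00, 41.67).
ΣA = 25000.00 in²
ΣAx_c = (17500.00)(70.00) + (7500.00)(180.00) = 2575000.00 in³
ΣAy_c = (17500.00)(62.50) + (7500.00)(41.67) = 1406250.00 in³
x_c = 2575000.00 / 25000.00 = 103.00 in
y_c = 1406250.00 / 25000.00 = 56.25 in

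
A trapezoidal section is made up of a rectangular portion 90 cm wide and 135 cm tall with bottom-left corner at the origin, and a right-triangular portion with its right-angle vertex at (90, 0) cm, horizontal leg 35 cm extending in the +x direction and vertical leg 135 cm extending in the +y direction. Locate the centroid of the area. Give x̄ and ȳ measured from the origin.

rectangular portion: A = 90 × 135 = 12150.00, centroid at (45.00, 67.50).
triangular portion: A = ½·35·135 = 2362.50, centroid at (101.67, 45.00).
ΣA = 14512.50 cm²
ΣAx̄ = (12150.00)(45.00) + (2362.50)(101.67) = 786937.50 cm³
ΣAȳ = (12150.00)(67.50) + (2362.50)(45.00) = 926437.50 cm³
x̄ = 786937.50 / 14512.50 = 54.22 cm
ȳ = 926437.50 / 14512.50 = 63.84 cm

x̄ = 54.22 cm, ȳ = 63.84 cm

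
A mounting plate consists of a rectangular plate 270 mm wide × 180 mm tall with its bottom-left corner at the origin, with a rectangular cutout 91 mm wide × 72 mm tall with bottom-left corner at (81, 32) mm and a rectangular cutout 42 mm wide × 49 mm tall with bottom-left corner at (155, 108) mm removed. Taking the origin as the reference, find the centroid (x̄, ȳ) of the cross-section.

plate: A = 270 × 180 = 48600.00, centroid at (135.00, 90.00).
hole 1: A = −(91 × 72) = -6552.00, centroid at (126.50, 68.00).
hole 2: A = −(42 × 49) = -2058.00, centroid at (176.00, 132.50).
ΣA = 39990.00 mm²
ΣAx̄ = (48600.00)(135.00) + (-6552.00)(126.50) + (-2058.00)(176.00) = 5369964.00 mm³
ΣAȳ = (48600.00)(90.00) + (-6552.00)(68.00) + (-2058.00)(132.50) = 3655779.00 mm³
x̄ = 5369964.00 / 39990.00 = 134.28 mm
ȳ = 3655779.00 / 39990.00 = 91.42 mm

x̄ = 134.28 mm, ȳ = 91.42 mm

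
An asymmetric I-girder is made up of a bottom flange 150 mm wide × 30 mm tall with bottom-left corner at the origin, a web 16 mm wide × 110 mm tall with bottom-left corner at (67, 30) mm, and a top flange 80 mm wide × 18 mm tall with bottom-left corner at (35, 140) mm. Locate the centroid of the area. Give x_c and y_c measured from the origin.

Part | A | x̄ᵢ | ȳᵢ | A·x̄ᵢ | A·ȳᵢ
bottom flange | 4500.00 | 75.00 | 15.00 | 337500.00 | 67500.00
web | 1760.00 | 75.00 | 85.00 | 132000.00 | 149600.00
top flange | 1440.00 | 75.00 | 149.00 | 108000.00 | 214560.00
Σ | 7700.00 |  |  | 577500.00 | 431660.00
x_c = 577500.00 / 7700.00 = 75.00 mm
y_c = 431660.00 / 7700.00 = 56.06 mm

x_c = 75.00 mm, y_c = 56.06 mm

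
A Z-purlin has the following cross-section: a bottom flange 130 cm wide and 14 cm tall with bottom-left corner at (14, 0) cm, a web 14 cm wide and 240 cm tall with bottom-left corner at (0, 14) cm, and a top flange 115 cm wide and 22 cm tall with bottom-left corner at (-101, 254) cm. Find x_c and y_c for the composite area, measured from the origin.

Part | A | x̄ᵢ | ȳᵢ | A·x̄ᵢ | A·ȳᵢ
bottom flange | 1820.00 | 79.00 | 7.00 | 143780.00 | 12740.00
web | 3360.00 | 7.00 | 134.00 | 23520.00 | 450240.00
top flange | 2530.00 | -43.50 | 265.00 | -110055.00 | 670450.00
Σ | 7710.00 |  |  | 57245.00 | 1133430.00
x_c = 57245.00 / 7710.00 = 7.42 cm
y_c = 1133430.00 / 7710.00 = 147.01 cm

x_c = 7.42 cm, y_c = 147.01 cm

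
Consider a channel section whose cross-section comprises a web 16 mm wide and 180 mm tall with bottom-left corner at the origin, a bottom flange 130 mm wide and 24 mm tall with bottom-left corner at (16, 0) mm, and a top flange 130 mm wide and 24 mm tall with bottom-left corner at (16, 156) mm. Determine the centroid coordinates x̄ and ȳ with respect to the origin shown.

x̄ = 57.95 mm, ȳ = 90.00 mm

web: A = 16 × 180 = 2880.00, centroid at (8.00, 90.00).
bottom flange: A = 130 × 24 = 3120.00, centroid at (81.00, 12.00).
top flange: A = 130 × 24 = 3120.00, centroid at (81.00, 168.00).
ΣA = 9120.00 mm², ΣAx̄ = 528480.00 mm³, ΣAȳ = 820800.00 mm³.
x̄ = 528480.00/9120.00 = 57.95 mm; ȳ = 820800.00/9120.00 = 90.00 mm.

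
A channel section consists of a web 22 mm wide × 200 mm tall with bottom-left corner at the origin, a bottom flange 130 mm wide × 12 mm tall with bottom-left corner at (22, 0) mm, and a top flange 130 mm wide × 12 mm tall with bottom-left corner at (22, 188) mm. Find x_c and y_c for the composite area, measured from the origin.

x_c = 42.53 mm, y_c = 100.00 mm

Part | A | x̄ᵢ | ȳᵢ | A·x̄ᵢ | A·ȳᵢ
web | 4400.00 | 11.00 | 100.00 | 48400.00 | 440000.00
bottom flange | 1560.00 | 87.00 | 6.00 | 135720.00 | 9360.00
top flange | 1560.00 | 87.00 | 194.00 | 135720.00 | 302640.00
Σ | 7520.00 |  |  | 319840.00 | 752000.00
x_c = 319840.00 / 7520.00 = 42.53 mm
y_c = 752000.00 / 7520.00 = 100.00 mm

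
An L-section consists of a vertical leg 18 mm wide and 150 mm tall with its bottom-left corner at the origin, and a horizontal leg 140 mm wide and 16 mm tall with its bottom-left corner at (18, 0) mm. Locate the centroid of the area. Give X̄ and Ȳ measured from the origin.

X̄ = 44.82 mm, Ȳ = 44.62 mm

vertical leg: A = 18 × 150 = 2700.00, centroid at (9.00, 75.00).
horizontal leg: A = 140 × 16 = 2240.00, centroid at (88.00, 8.00).
ΣA = 4940.00 mm², ΣAX̄ = 221420.00 mm³, ΣAȲ = 220420.00 mm³.
X̄ = 221420.00/4940.00 = 44.82 mm; Ȳ = 220420.00/4940.00 = 44.62 mm.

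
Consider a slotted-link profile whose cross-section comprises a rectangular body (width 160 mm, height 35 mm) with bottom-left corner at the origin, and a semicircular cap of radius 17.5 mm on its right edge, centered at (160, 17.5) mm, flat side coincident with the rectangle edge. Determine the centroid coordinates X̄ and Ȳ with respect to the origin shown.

Part | A | x̄ᵢ | ȳᵢ | A·x̄ᵢ | A·ȳᵢ
rectangular body | 5600.00 | 80.00 | 17.50 | 448000.00 | 98000.00
semicircular end | 481.06 | 167.43 | 17.50 | 80541.94 | 8418.49
Σ | 6081.06 |  |  | 528541.94 | 106418.49
X̄ = 528541.94 / 6081.06 = 86.92 mm
Ȳ = 106418.49 / 6081.06 = 17.50 mm

X̄ = 86.92 mm, Ȳ = 17.50 mm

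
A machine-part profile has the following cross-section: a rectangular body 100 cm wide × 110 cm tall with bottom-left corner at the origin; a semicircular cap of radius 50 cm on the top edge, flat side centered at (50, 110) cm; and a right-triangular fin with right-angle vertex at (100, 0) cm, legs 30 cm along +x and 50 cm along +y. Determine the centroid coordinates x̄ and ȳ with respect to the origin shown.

rectangular body: A = 100 × 110 = 11000.00, centroid at (50.00, 55.00).
semicircular top: A = ½π·50² = 3926.99, centroid at (50.00, 131.22).
triangular fin: A = ½·30·50 = 750.00, centroid at (110.00, 16.67).
ΣA = 15676.99 cm², ΣAx̄ = 828849.54 cm³, ΣAȳ = 1132802.32 cm³.
x̄ = 828849.54/15676.99 = 52.87 cm; ȳ = 1132802.32/15676.99 = 72.26 cm.

x̄ = 52.87 cm, ȳ = 72.26 cm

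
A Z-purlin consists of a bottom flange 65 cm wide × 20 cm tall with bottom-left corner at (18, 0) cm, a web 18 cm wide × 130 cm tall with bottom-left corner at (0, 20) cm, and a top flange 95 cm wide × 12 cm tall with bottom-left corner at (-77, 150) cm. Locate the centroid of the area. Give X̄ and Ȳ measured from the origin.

X̄ = 11.10 cm, Ȳ = 81.54 cm

Part | A | x̄ᵢ | ȳᵢ | A·x̄ᵢ | A·ȳᵢ
bottom flange | 1300.00 | 50.50 | 10.00 | 65650.00 | 13000.00
web | 2340.00 | 9.00 | 85.00 | 21060.00 | 198900.00
top flange | 1140.00 | -29.50 | 156.00 | -33630.00 | 177840.00
Σ | 4780.00 |  |  | 53080.00 | 389740.00
X̄ = 53080.00 / 4780.00 = 11.10 cm
Ȳ = 389740.00 / 4780.00 = 81.54 cm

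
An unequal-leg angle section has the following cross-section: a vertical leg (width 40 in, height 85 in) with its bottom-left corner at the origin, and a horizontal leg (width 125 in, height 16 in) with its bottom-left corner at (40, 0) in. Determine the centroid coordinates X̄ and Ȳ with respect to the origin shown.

vertical leg: A = 40 × 85 = 3400.00, centroid at (20.00, 42.50).
horizontal leg: A = 125 × 16 = 2000.00, centroid at (102.50, 8.00).
ΣA = 5400.00 in²
ΣAX̄ = (3400.00)(20.00) + (2000.00)(102.50) = 273000.00 in³
ΣAȲ = (3400.00)(42.50) + (2000.00)(8.00) = 160500.00 in³
X̄ = 273000.00 / 5400.00 = 50.56 in
Ȳ = 160500.00 / 5400.00 = 29.72 in

X̄ = 50.56 in, Ȳ = 29.72 in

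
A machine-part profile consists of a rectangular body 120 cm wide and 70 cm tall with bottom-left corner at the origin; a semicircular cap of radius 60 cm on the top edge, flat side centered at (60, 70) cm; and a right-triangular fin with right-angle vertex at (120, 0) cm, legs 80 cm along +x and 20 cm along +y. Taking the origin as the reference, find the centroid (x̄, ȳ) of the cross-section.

x̄ = 64.67 cm, ȳ = 56.49 cm

rectangular body: A = 120 × 70 = 8400.00, centroid at (60.00, 35.00).
semicircular top: A = ½π·60² = 5654.87, centroid at (60.00, 95.46).
triangular fin: A = ½·80·20 = 800.00, centroid at (146.67, 6.67).
ΣA = 14854.87 cm²
ΣAx̄ = (8400.00)(60.00) + (5654.87)(60.00) + (800.00)(146.67) = 960625.34 cm³
ΣAȳ = (8400.00)(35.00) + (5654.87)(95.46) + (800.00)(6.67) = 839174.01 cm³
x̄ = 960625.34 / 14854.87 = 64.67 cm
ȳ = 839174.01 / 14854.87 = 56.49 cm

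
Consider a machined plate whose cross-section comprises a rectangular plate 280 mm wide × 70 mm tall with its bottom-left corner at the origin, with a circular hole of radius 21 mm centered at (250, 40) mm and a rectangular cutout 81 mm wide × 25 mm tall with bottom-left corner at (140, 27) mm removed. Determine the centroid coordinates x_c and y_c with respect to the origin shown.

plate: A = 280 × 70 = 19600.00, centroid at (140.00, 35.00).
hole 1: A = −π·21² = -1385.44, centroid at (250.00, 40.00).
hole 2: A = −(81 × 25) = -2025.00, centroid at (180.50, 39.50).
ΣA = 16189.56 mm², ΣAx_c = 2032126.91 mm³, ΣAy_c = 550594.81 mm³.
x_c = 2032126.91/16189.56 = 125.52 mm; y_c = 550594.81/16189.56 = 34.01 mm.

x_c = 125.52 mm, y_c = 34.01 mm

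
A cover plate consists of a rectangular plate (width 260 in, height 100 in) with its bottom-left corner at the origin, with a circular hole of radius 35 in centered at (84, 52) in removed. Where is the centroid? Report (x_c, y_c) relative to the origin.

x_c = 137.99 in, y_c = 49.65 in

plate: A = 260 × 100 = 26000.00, centroid at (130.00, 50.00).
hole: A = −π·35² = -3848.45, centroid at (84.00, 52.00).
ΣA = 22151.55 in², ΣAx_c = 3056730.12 in³, ΣAy_c = 1099880.55 in³.
x_c = 3056730.12/22151.55 = 137.99 in; y_c = 1099880.55/22151.55 = 49.65 in.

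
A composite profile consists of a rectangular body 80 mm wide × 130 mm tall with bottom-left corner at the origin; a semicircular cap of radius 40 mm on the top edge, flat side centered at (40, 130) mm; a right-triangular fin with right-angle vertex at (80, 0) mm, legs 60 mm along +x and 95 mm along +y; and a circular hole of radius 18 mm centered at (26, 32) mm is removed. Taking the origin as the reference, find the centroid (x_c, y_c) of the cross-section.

x_c = 52.56 mm, y_c = 74.81 mm

rectangular body: A = 80 × 130 = 10400.00, centroid at (40.00, 65.00).
semicircular top: A = ½π·40² = 2513.27, centroid at (40.00, 146.98).
triangular fin: A = ½·60·95 = 2850.00, centroid at (100.00, 31.67).
hole: A = −π·18² = -1017.88, centroid at (26.00, 32.00).
ΣA = 14745.40 mm², ΣAx_c = 775066.19 mm³, ΣAy_c = 1103070.27 mm³.
x_c = 775066.19/14745.40 = 52.56 mm; y_c = 1103070.27/14745.40 = 74.81 mm.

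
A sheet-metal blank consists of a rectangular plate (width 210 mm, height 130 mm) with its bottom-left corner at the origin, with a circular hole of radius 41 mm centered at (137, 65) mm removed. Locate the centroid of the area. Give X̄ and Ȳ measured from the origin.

X̄ = 97.33 mm, Ȳ = 65.00 mm

Part | A | x̄ᵢ | ȳᵢ | A·x̄ᵢ | A·ȳᵢ
plate | 27300.00 | 105.00 | 65.00 | 2866500.00 | 1774500.00
hole | -5281.02 | 137.00 | 65.00 | -723499.36 | -343266.12
Σ | 22018.98 |  |  | 2143000.64 | 1431233.88
X̄ = 2143000.64 / 22018.98 = 97.33 mm
Ȳ = 1431233.88 / 22018.98 = 65.00 mm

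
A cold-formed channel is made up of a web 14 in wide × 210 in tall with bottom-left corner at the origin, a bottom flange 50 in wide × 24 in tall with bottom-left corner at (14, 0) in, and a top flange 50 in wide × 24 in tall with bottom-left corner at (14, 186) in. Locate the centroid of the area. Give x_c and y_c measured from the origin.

x_c = 21.38 in, y_c = 105.00 in

web: A = 14 × 210 = 2940.00, centroid at (7.00, 105.00).
bottom flange: A = 50 × 24 = 1200.00, centroid at (39.00, 12.00).
top flange: A = 50 × 24 = 1200.00, centroid at (39.00, 198.00).
ΣA = 5340.00 in²
ΣAx_c = (2940.00)(7.00) + (1200.00)(39.00) + (1200.00)(39.00) = 114180.00 in³
ΣAy_c = (2940.00)(105.00) + (1200.00)(12.00) + (1200.00)(198.00) = 560700.00 in³
x_c = 114180.00 / 5340.00 = 21.38 in
y_c = 560700.00 / 5340.00 = 105.00 in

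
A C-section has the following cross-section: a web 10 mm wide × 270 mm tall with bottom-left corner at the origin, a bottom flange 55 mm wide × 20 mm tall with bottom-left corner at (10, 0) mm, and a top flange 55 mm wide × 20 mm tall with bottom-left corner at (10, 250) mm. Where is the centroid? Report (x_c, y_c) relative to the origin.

web: A = 10 × 270 = 2700.00, centroid at (5.00, 135.00).
bottom flange: A = 55 × 20 = 1100.00, centroid at (37.50, 10.00).
top flange: A = 55 × 20 = 1100.00, centroid at (37.50, 260.00).
ΣA = 4900.00 mm²
ΣAx_c = (2700.00)(5.00) + (1100.00)(37.50) + (1100.00)(37.50) = 96000.00 mm³
ΣAy_c = (2700.00)(135.00) + (1100.00)(10.00) + (1100.00)(260.00) = 661500.00 mm³
x_c = 96000.00 / 4900.00 = 19.59 mm
y_c = 661500.00 / 4900.00 = 135.00 mm

x_c = 19.59 mm, y_c = 135.00 mm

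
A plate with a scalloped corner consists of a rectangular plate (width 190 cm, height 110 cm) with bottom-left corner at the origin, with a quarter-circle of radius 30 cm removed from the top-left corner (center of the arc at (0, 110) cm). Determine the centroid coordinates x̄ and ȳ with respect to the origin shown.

x̄ = 97.88 cm, ȳ = 53.52 cm

Part | A | x̄ᵢ | ȳᵢ | A·x̄ᵢ | A·ȳᵢ
plate | 20900.00 | 95.00 | 55.00 | 1985500.00 | 1149500.00
removed quarter-circle | -706.86 | 12.73 | 97.27 | -9000.00 | -68754.42
Σ | 20193.14 |  |  | 1976500.00 | 1080745.58
x̄ = 1976500.00 / 20193.14 = 97.88 cm
ȳ = 1080745.58 / 20193.14 = 53.52 cm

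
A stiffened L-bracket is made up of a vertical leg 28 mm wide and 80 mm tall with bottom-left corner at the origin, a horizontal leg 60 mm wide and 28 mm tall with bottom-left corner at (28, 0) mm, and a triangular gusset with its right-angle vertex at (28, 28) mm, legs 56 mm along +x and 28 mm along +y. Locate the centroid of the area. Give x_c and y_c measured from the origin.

x_c = 35.16 mm, y_c = 30.27 mm

Part | A | x̄ᵢ | ȳᵢ | A·x̄ᵢ | A·ȳᵢ
vertical leg | 2240.00 | 14.00 | 40.00 | 31360.00 | 89600.00
horizontal leg | 1680.00 | 58.00 | 14.00 | 97440.00 | 23520.00
gusset | 784.00 | 46.67 | 37.33 | 36586.67 | 29269.33
Σ | 4704.00 |  |  | 165386.67 | 142389.33
x_c = 165386.67 / 4704.00 = 35.16 mm
y_c = 142389.33 / 4704.00 = 30.27 mm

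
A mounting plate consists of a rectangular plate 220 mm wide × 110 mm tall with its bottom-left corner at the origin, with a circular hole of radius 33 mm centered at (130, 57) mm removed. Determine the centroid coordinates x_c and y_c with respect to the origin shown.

plate: A = 220 × 110 = 24200.00, centroid at (110.00, 55.00).
hole: A = −π·33² = -3421.19, centroid at (130.00, 57.00).
ΣA = 20778.81 mm²
ΣAx_c = (24200.00)(110.00) + (-3421.19)(130.00) = 2217244.73 mm³
ΣAy_c = (24200.00)(55.00) + (-3421.19)(57.00) = 1135991.92 mm³
x_c = 2217244.73 / 20778.81 = 106.71 mm
y_c = 1135991.92 / 20778.81 = 54.67 mm

x_c = 106.71 mm, y_c = 54.67 mm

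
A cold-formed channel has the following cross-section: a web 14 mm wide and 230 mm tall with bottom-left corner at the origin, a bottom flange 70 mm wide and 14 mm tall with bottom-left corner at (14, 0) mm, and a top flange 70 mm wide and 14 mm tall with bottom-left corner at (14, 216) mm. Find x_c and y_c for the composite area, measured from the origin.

x_c = 22.89 mm, y_c = 115.00 mm

web: A = 14 × 230 = 3220.00, centroid at (7.00, 115.00).
bottom flange: A = 70 × 14 = 980.00, centroid at (49.00, 7.00).
top flange: A = 70 × 14 = 980.00, centroid at (49.00, 223.00).
ΣA = 5180.00 mm²
ΣAx_c = (3220.00)(7.00) + (980.00)(49.00) + (980.00)(49.00) = 118580.00 mm³
ΣAy_c = (3220.00)(115.00) + (980.00)(7.00) + (980.00)(223.00) = 595700.00 mm³
x_c = 118580.00 / 5180.00 = 22.89 mm
y_c = 595700.00 / 5180.00 = 115.00 mm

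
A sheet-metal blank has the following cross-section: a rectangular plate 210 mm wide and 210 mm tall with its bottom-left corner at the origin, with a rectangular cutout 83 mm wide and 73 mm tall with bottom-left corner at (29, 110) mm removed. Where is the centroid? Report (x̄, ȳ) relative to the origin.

Part | A | x̄ᵢ | ȳᵢ | A·x̄ᵢ | A·ȳᵢ
plate | 44100.00 | 105.00 | 105.00 | 4630500.00 | 4630500.00
hole | -6059.00 | 70.50 | 146.50 | -427159.50 | -887643.50
Σ | 38041.00 |  |  | 4203340.50 | 3742856.50
x̄ = 4203340.50 / 38041.00 = 110.50 mm
ȳ = 3742856.50 / 38041.00 = 98.39 mm

x̄ = 110.50 mm, ȳ = 98.39 mm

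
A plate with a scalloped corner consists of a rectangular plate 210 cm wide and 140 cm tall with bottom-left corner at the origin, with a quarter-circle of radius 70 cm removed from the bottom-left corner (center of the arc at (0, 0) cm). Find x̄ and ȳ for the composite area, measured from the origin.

x̄ = 116.34 cm, ȳ = 76.07 cm

Part | A | x̄ᵢ | ȳᵢ | A·x̄ᵢ | A·ȳᵢ
plate | 29400.00 | 105.00 | 70.00 | 3087000.00 | 2058000.00
removed quarter-circle | -3848.45 | 29.71 | 29.71 | -114333.33 | -114333.33
Σ | 25551.55 |  |  | 2972666.67 | 1943666.67
x̄ = 2972666.67 / 25551.55 = 116.34 cm
ȳ = 1943666.67 / 25551.55 = 76.07 cm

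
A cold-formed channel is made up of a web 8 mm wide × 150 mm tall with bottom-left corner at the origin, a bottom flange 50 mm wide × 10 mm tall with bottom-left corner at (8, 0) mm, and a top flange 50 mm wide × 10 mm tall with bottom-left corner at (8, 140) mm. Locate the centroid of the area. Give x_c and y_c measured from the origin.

x_c = 17.18 mm, y_c = 75.00 mm

Part | A | x̄ᵢ | ȳᵢ | A·x̄ᵢ | A·ȳᵢ
web | 1200.00 | 4.00 | 75.00 | 4800.00 | 90000.00
bottom flange | 500.00 | 33.00 | 5.00 | 16500.00 | 2500.00
top flange | 500.00 | 33.00 | 145.00 | 16500.00 | 72500.00
Σ | 2200.00 |  |  | 37800.00 | 165000.00
x_c = 37800.00 / 2200.00 = 17.18 mm
y_c = 165000.00 / 2200.00 = 75.00 mm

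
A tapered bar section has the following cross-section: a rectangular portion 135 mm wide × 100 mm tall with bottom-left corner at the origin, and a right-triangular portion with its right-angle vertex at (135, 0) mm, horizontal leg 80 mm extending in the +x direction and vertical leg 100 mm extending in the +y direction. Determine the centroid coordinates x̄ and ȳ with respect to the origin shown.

x̄ = 89.02 mm, ȳ = 46.19 mm

rectangular portion: A = 135 × 100 = 13500.00, centroid at (67.50, 50.00).
triangular portion: A = ½·80·100 = 4000.00, centroid at (161.67, 33.33).
ΣA = 17500.00 mm²
ΣAx̄ = (13500.00)(67.50) + (4000.00)(161.67) = 1557916.67 mm³
ΣAȳ = (13500.00)(50.00) + (4000.00)(33.33) = 808333.33 mm³
x̄ = 1557916.67 / 17500.00 = 89.02 mm
ȳ = 808333.33 / 17500.00 = 46.19 mm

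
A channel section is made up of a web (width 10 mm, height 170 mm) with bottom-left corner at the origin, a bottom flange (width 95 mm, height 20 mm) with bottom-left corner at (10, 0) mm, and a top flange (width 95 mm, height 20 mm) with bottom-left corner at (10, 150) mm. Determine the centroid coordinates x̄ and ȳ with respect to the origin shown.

x̄ = 41.27 mm, ȳ = 85.00 mm

web: A = 10 × 170 = 1700.00, centroid at (5.00, 85.00).
bottom flange: A = 95 × 20 = 1900.00, centroid at (57.50, 10.00).
top flange: A = 95 × 20 = 1900.00, centroid at (57.50, 160.00).
ΣA = 5500.00 mm²
ΣAx̄ = (1700.00)(5.00) + (1900.00)(57.50) + (1900.00)(57.50) = 227000.00 mm³
ΣAȳ = (1700.00)(85.00) + (1900.00)(10.00) + (1900.00)(160.00) = 467500.00 mm³
x̄ = 227000.00 / 5500.00 = 41.27 mm
ȳ = 467500.00 / 5500.00 = 85.00 mm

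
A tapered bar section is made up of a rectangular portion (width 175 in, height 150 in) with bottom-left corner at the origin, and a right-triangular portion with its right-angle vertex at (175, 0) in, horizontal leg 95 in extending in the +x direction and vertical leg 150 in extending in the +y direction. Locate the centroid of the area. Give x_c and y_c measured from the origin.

rectangular portion: A = 175 × 150 = 26250.00, centroid at (87.50, 75.00).
triangular portion: A = ½·95·150 = 7125.00, centroid at (206.67, 50.00).
ΣA = 33375.00 in²
ΣAx_c = (26250.00)(87.50) + (7125.00)(206.67) = 3769375.00 in³
ΣAy_c = (26250.00)(75.00) + (7125.00)(50.00) = 2325000.00 in³
x_c = 3769375.00 / 33375.00 = 112.94 in
y_c = 2325000.00 / 33375.00 = 69.66 in

x_c = 112.94 in, y_c = 69.66 in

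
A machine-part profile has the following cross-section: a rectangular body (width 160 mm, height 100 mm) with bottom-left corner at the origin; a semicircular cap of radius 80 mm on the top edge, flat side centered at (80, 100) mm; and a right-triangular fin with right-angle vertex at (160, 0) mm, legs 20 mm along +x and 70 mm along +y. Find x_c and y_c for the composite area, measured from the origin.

x_c = 82.27 mm, y_c = 80.85 mm

rectangular body: A = 160 × 100 = 16000.00, centroid at (80.00, 50.00).
semicircular top: A = ½π·80² = 10053.10, centroid at (80.00, 133.95).
triangular fin: A = ½·20·70 = 700.00, centroid at (166.67, 23.33).
ΣA = 26753.10 mm², ΣAx_c = 2200914.39 mm³, ΣAy_c = 2162976.32 mm³.
x_c = 2200914.39/26753.10 = 82.27 mm; y_c = 2162976.32/26753.10 = 80.85 mm.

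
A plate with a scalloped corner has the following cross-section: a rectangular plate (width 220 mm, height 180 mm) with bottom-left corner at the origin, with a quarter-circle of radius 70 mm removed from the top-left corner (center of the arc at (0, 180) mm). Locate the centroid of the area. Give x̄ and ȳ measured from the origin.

Part | A | x̄ᵢ | ȳᵢ | A·x̄ᵢ | A·ȳᵢ
plate | 39600.00 | 110.00 | 90.00 | 4356000.00 | 3564000.00
removed quarter-circle | -3848.45 | 29.71 | 150.29 | -114333.33 | -578387.85
Σ | 35751.55 |  |  | 4241666.67 | 2985612.15
x̄ = 4241666.67 / 35751.55 = 118.64 mm
ȳ = 2985612.15 / 35751.55 = 83.51 mm

x̄ = 118.64 mm, ȳ = 83.51 mm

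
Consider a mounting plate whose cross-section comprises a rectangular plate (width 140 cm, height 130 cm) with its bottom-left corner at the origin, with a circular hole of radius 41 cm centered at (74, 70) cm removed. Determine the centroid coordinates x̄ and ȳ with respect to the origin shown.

x̄ = 68.36 cm, ȳ = 62.96 cm

plate: A = 140 × 130 = 18200.00, centroid at (70.00, 65.00).
hole: A = −π·41² = -5281.02, centroid at (74.00, 70.00).
ΣA = 12918.98 cm²
ΣAx̄ = (18200.00)(70.00) + (-5281.02)(74.00) = 883204.72 cm³
ΣAȳ = (18200.00)(65.00) + (-5281.02)(70.00) = 813328.79 cm³
x̄ = 883204.72 / 12918.98 = 68.36 cm
ȳ = 813328.79 / 12918.98 = 62.96 cm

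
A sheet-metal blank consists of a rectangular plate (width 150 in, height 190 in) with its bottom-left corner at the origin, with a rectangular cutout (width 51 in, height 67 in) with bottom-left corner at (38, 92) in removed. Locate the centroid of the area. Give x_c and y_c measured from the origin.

plate: A = 150 × 190 = 28500.00, centroid at (75.00, 95.00).
hole: A = −(51 × 67) = -3417.00, centroid at (63.50, 125.50).
ΣA = 25083.00 in²
ΣAx_c = (28500.00)(75.00) + (-3417.00)(63.50) = 1920520.50 in³
ΣAy_c = (28500.00)(95.00) + (-3417.00)(125.50) = 2278666.50 in³
x_c = 1920520.50 / 25083.00 = 76.57 in
y_c = 2278666.50 / 25083.00 = 90.85 in

x_c = 76.57 in, y_c = 90.85 in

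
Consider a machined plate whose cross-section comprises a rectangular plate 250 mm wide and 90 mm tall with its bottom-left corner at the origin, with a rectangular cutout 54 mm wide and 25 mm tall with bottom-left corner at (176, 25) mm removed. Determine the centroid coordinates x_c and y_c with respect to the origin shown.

x_c = 120.02 mm, y_c = 45.48 mm

plate: A = 250 × 90 = 22500.00, centroid at (125.00, 45.00).
hole: A = −(54 × 25) = -1350.00, centroid at (203.00, 37.50).
ΣA = 21150.00 mm²
ΣAx_c = (22500.00)(125.00) + (-1350.00)(203.00) = 2538450.00 mm³
ΣAy_c = (22500.00)(45.00) + (-1350.00)(37.50) = 961875.00 mm³
x_c = 2538450.00 / 21150.00 = 120.02 mm
y_c = 961875.00 / 21150.00 = 45.48 mm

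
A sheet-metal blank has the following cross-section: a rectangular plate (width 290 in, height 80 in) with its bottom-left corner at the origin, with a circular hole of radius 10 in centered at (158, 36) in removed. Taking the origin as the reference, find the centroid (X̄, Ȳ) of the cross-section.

plate: A = 290 × 80 = 23200.00, centroid at (145.00, 40.00).
hole: A = −π·10² = -314.16, centroid at (158.00, 36.00).
ΣA = 22885.84 in², ΣAX̄ = 3314362.84 in³, ΣAȲ = 916690.27 in³.
X̄ = 3314362.84/22885.84 = 144.82 in; Ȳ = 916690.27/22885.84 = 40.05 in.

X̄ = 144.82 in, Ȳ = 40.05 in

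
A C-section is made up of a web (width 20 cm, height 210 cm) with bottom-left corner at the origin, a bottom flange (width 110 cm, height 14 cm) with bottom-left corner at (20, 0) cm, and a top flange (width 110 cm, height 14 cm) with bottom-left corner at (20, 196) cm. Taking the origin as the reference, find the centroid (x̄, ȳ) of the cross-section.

x̄ = 37.50 cm, ȳ = 105.00 cm

web: A = 20 × 210 = 4200.00, centroid at (10.00, 105.00).
bottom flange: A = 110 × 14 = 1540.00, centroid at (75.00, 7.00).
top flange: A = 110 × 14 = 1540.00, centroid at (75.00, 203.00).
ΣA = 7280.00 cm²
ΣAx̄ = (4200.00)(10.00) + (1540.00)(75.00) + (1540.00)(75.00) = 273000.00 cm³
ΣAȳ = (4200.00)(105.00) + (1540.00)(7.00) + (1540.00)(203.00) = 764400.00 cm³
x̄ = 273000.00 / 7280.00 = 37.50 cm
ȳ = 764400.00 / 7280.00 = 105.00 cm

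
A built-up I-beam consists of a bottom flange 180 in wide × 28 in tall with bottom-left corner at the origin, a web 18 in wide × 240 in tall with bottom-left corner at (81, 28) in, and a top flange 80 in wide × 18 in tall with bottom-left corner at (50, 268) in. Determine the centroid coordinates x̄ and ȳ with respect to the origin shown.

x̄ = 90.00 in, ȳ = 102.67 in

bottom flange: A = 180 × 28 = 5040.00, centroid at (90.00, 14.00).
web: A = 18 × 240 = 4320.00, centroid at (90.00, 148.00).
top flange: A = 80 × 18 = 1440.00, centroid at (90.00, 277.00).
ΣA = 10800.00 in², ΣAx̄ = 972000.00 in³, ΣAȳ = 1108800.00 in³.
x̄ = 972000.00/10800.00 = 90.00 in; ȳ = 1108800.00/10800.00 = 102.67 in.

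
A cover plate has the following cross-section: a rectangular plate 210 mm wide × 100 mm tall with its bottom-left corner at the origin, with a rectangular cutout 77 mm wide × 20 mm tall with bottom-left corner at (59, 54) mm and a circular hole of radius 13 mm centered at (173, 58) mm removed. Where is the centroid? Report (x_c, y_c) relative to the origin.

plate: A = 210 × 100 = 21000.00, centroid at (105.00, 50.00).
hole 1: A = −(77 × 20) = -1540.00, centroid at (97.50, 64.00).
hole 2: A = −π·13² = -530.93, centroid at (173.00, 58.00).
ΣA = 18929.07 mm²
ΣAx_c = (21000.00)(105.00) + (-1540.00)(97.50) + (-530.93)(173.00) = 1962999.26 mm³
ΣAy_c = (21000.00)(50.00) + (-1540.00)(64.00) + (-530.93)(58.00) = 920646.11 mm³
x_c = 1962999.26 / 18929.07 = 103.70 mm
y_c = 920646.11 / 18929.07 = 48.64 mm

x_c = 103.70 mm, y_c = 48.64 mm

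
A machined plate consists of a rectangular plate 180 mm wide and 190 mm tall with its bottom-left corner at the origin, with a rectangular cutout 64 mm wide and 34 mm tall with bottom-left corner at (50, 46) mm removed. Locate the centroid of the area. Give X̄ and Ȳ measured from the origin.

X̄ = 90.54 mm, Ȳ = 97.17 mm

plate: A = 180 × 190 = 34200.00, centroid at (90.00, 95.00).
hole: A = −(64 × 34) = -2176.00, centroid at (82.00, 63.00).
ΣA = 32024.00 mm²
ΣAX̄ = (34200.00)(90.00) + (-2176.00)(82.00) = 2899568.00 mm³
ΣAȲ = (34200.00)(95.00) + (-2176.00)(63.00) = 3111912.00 mm³
X̄ = 2899568.00 / 32024.00 = 90.54 mm
Ȳ = 3111912.00 / 32024.00 = 97.17 mm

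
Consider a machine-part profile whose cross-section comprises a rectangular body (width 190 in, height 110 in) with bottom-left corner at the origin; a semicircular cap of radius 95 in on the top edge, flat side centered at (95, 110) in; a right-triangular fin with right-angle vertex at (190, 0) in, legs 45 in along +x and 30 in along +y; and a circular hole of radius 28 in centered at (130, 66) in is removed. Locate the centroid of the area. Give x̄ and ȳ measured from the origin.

rectangular body: A = 190 × 110 = 20900.00, centroid at (95.00, 55.00).
semicircular top: A = ½π·95² = 14176.44, centroid at (95.00, 150.32).
triangular fin: A = ½·45·30 = 675.00, centroid at (205.00, 10.00).
hole: A = −π·28² = -2463.01, centroid at (130.00, 66.00).
ΣA = 33288.43 in²
ΣAx̄ = (20900.00)(95.00) + (14176.44)(95.00) + (675.00)(205.00) + (-2463.01)(130.00) = 3150445.38 in³
ΣAȳ = (20900.00)(55.00) + (14176.44)(150.32) + (675.00)(10.00) + (-2463.01)(66.00) = 3124682.82 in³
x̄ = 3150445.38 / 33288.43 = 94.64 in
ȳ = 3124682.82 / 33288.43 = 93.87 in

x̄ = 94.64 in, ȳ = 93.87 in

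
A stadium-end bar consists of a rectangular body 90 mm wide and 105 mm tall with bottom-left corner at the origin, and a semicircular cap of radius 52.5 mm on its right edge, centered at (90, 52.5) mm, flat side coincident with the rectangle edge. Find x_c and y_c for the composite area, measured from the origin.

rectangular body: A = 90 × 105 = 9450.00, centroid at (45.00, 52.50).
semicircular end: A = ½π·52.5² = 4329.51, centroid at (112.28, 52.50).
ΣA = 13779.51 mm², ΣAx_c = 911374.41 mm³, ΣAy_c = 723424.14 mm³.
x_c = 911374.41/13779.51 = 66.14 mm; y_c = 723424.14/13779.51 = 52.50 mm.

x_c = 66.14 mm, y_c = 52.50 mm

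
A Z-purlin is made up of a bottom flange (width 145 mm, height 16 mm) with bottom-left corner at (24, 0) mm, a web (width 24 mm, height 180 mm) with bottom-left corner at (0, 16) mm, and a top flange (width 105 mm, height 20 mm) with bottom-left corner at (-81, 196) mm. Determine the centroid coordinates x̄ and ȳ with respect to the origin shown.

Part | A | x̄ᵢ | ȳᵢ | A·x̄ᵢ | A·ȳᵢ
bottom flange | 2320.00 | 96.50 | 8.00 | 223880.00 | 18560.00
web | 4320.00 | 12.00 | 106.00 | 51840.00 | 457920.00
top flange | 2100.00 | -28.50 | 206.00 | -59850.00 | 432600.00
Σ | 8740.00 |  |  | 215870.00 | 909080.00
x̄ = 215870.00 / 8740.00 = 24.70 mm
ȳ = 909080.00 / 8740.00 = 104.01 mm

x̄ = 24.70 mm, ȳ = 104.01 mm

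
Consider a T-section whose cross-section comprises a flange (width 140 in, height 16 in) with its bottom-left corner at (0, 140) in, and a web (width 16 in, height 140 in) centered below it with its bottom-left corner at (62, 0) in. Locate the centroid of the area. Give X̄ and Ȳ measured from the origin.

web: A = 16 × 140 = 2240.00, centroid at (70.00, 70.00).
flange: A = 140 × 16 = 2240.00, centroid at (70.00, 148.00).
ΣA = 4480.00 in²
ΣAX̄ = (2240.00)(70.00) + (2240.00)(70.00) = 313600.00 in³
ΣAȲ = (2240.00)(70.00) + (2240.00)(148.00) = 488320.00 in³
X̄ = 313600.00 / 4480.00 = 70.00 in
Ȳ = 488320.00 / 4480.00 = 109.00 in

X̄ = 70.00 in, Ȳ = 109.00 in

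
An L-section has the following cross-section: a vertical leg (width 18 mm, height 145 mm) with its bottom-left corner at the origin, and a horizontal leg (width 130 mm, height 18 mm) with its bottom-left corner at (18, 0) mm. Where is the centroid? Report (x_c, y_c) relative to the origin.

x_c = 43.98 mm, y_c = 42.48 mm

vertical leg: A = 18 × 145 = 2610.00, centroid at (9.00, 72.50).
horizontal leg: A = 130 × 18 = 2340.00, centroid at (83.00, 9.00).
ΣA = 4950.00 mm²
ΣAx_c = (2610.00)(9.00) + (2340.00)(83.00) = 217710.00 mm³
ΣAy_c = (2610.00)(72.50) + (2340.00)(9.00) = 210285.00 mm³
x_c = 217710.00 / 4950.00 = 43.98 mm
y_c = 210285.00 / 4950.00 = 42.48 mm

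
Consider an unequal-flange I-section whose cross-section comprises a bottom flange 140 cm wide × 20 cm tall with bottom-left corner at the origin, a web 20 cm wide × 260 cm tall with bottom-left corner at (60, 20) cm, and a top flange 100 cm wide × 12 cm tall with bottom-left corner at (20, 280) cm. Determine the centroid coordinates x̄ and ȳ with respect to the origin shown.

x̄ = 70.00 cm, ȳ = 125.13 cm

bottom flange: A = 140 × 20 = 2800.00, centroid at (70.00, 10.00).
web: A = 20 × 260 = 5200.00, centroid at (70.00, 150.00).
top flange: A = 100 × 12 = 1200.00, centroid at (70.00, 286.00).
ΣA = 9200.00 cm², ΣAx̄ = 644000.00 cm³, ΣAȳ = 1151200.00 cm³.
x̄ = 644000.00/9200.00 = 70.00 cm; ȳ = 1151200.00/9200.00 = 125.13 cm.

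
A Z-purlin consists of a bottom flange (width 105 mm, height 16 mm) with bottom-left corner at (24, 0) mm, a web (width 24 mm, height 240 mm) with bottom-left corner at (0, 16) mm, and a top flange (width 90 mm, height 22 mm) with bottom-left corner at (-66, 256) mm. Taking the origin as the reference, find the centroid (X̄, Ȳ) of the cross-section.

bottom flange: A = 105 × 16 = 1680.00, centroid at (76.50, 8.00).
web: A = 24 × 240 = 5760.00, centroid at (12.00, 136.00).
top flange: A = 90 × 22 = 1980.00, centroid at (-21.00, 267.00).
ΣA = 9420.00 mm²
ΣAX̄ = (1680.00)(76.50) + (5760.00)(12.00) + (1980.00)(-21.00) = 156060.00 mm³
ΣAȲ = (1680.00)(8.00) + (5760.00)(136.00) + (1980.00)(267.00) = 1325460.00 mm³
X̄ = 156060.00 / 9420.00 = 16.57 mm
Ȳ = 1325460.00 / 9420.00 = 140.71 mm

X̄ = 16.57 mm, Ȳ = 140.71 mm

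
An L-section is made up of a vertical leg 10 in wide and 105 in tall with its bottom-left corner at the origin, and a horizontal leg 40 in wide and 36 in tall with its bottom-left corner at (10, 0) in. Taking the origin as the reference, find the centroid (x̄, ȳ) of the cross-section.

x̄ = 19.46 in, ȳ = 32.55 in

vertical leg: A = 10 × 105 = 1050.00, centroid at (5.00, 52.50).
horizontal leg: A = 40 × 36 = 1440.00, centroid at (30.00, 18.00).
ΣA = 2490.00 in²
ΣAx̄ = (1050.00)(5.00) + (1440.00)(30.00) = 48450.00 in³
ΣAȳ = (1050.00)(52.50) + (1440.00)(18.00) = 81045.00 in³
x̄ = 48450.00 / 2490.00 = 19.46 in
ȳ = 81045.00 / 2490.00 = 32.55 in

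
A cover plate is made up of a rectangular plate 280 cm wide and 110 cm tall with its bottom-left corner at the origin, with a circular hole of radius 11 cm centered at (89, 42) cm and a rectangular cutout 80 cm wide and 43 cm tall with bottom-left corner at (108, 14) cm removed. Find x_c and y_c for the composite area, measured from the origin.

plate: A = 280 × 110 = 30800.00, centroid at (140.00, 55.00).
hole 1: A = −π·11² = -380.13, centroid at (89.00, 42.00).
hole 2: A = −(80 × 43) = -3440.00, centroid at (148.00, 35.50).
ΣA = 26979.87 cm²
ΣAx_c = (30800.00)(140.00) + (-380.13)(89.00) + (-3440.00)(148.00) = 3769048.19 cm³
ΣAy_c = (30800.00)(55.00) + (-380.13)(42.00) + (-3440.00)(35.50) = 1555914.43 cm³
x_c = 3769048.19 / 26979.87 = 139.70 cm
y_c = 1555914.43 / 26979.87 = 57.67 cm

x_c = 139.70 cm, y_c = 57.67 cm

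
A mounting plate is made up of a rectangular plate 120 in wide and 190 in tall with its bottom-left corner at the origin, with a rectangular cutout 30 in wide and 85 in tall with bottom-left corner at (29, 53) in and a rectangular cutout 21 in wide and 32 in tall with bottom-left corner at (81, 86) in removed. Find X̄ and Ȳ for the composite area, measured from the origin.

Part | A | x̄ᵢ | ȳᵢ | A·x̄ᵢ | A·ȳᵢ
plate | 22800.00 | 60.00 | 95.00 | 1368000.00 | 2166000.00
hole 1 | -2550.00 | 44.00 | 95.50 | -112200.00 | -243525.00
hole 2 | -672.00 | 91.50 | 102.00 | -61488.00 | -68544.00
Σ | 19578.00 |  |  | 1194312.00 | 1853931.00
X̄ = 1194312.00 / 19578.00 = 61.00 in
Ȳ = 1853931.00 / 19578.00 = 94.69 in

X̄ = 61.00 in, Ȳ = 94.69 in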